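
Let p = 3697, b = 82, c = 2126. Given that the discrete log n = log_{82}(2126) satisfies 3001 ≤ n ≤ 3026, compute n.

3015

Compute 82^3001 mod 3697 = 1705, then multiply by 82 repeatedly:
  82^3001=1705  82^3002=3021  82^3003=23  82^3004=1886  82^3005=3075
  82^3006=754  82^3007=2676  82^3008=1309  82^3009=125  82^3010=2856
  82^3011=1281  82^3012=1526  82^3013=3131  82^3014=1649  82^3015=2126
Found 2126 at exponent 3015.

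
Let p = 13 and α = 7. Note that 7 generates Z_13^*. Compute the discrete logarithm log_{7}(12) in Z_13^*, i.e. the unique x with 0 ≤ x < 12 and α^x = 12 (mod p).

6

Successive powers of 7 modulo 13:
  7^0=1  7^1=7  7^2=10  7^3=5  7^4=9  7^5=11
  7^6=12
So 7^6 ≡ 12 (mod 13), giving x = 6.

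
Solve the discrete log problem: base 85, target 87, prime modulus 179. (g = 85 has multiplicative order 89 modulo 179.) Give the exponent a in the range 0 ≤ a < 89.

Baby-step giant-step with m = ceil(sqrt(89)) = 10.
Baby table (85^j mod 179 for j=0..9):
  0:1  1:85  2:65  3:155  4:108  5:51  6:39  7:93
  8:29  9:138
Giant step factor: 85^(-10) ≡ 49 (mod 179).
Scan 87·49^i mod 179 for i = 0, 1, …:
  i=0: 87   i=1: 146   i=2: 173   i=3: 64
  i=4: 93
Match at i=4, j=7: a = 4·10 + 7 = 47.

47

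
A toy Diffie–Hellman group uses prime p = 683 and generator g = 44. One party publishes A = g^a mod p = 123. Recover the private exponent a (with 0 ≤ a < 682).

127

Baby-step giant-step with m = ceil(sqrt(682)) = 27.
Baby table (44^j mod 683 for j=0..26):
  0:1  1:44  2:570  3:492  4:475  5:410  6:282  7:114
  8:235  9:95  10:82  11:193  12:296  13:47  14:19  15:153
  16:585  17:469  18:146  19:277  20:577  21:117  22:367  23:439
  24:192  25:252  26:160
Giant step factor: 44^(-27) ≡ 335 (mod 683).
Scan 123·335^i mod 683 for i = 0, 1, …:
  i=0: 123   i=1: 225   i=2: 245   i=3: 115
  i=4: 277
Match at i=4, j=19: a = 4·27 + 19 = 127.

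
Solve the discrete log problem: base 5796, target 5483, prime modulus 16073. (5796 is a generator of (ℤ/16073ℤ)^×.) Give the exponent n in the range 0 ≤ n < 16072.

6128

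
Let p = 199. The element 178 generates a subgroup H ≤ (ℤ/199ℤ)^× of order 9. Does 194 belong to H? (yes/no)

no

⟨178⟩ has order 9; its elements mod 199 are {1, 43, 58, 92, 106, 162, 175, 178, 180}.
194 is not in this set.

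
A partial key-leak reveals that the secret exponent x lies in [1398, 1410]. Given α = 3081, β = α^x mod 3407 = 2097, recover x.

1403

Compute 3081^1398 mod 3407 = 3088, then multiply by 3081 repeatedly:
  3081^1398=3088  3081^1399=1784  3081^1400=1013  3081^1401=241  3081^1402=3202
  3081^1403=2097
Found 2097 at exponent 1403.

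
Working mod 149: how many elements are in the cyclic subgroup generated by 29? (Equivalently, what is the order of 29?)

37

The order of 29 must divide p − 1 = 148 = 2^2 · 37.
Divisors: 1, 2, 4, 37, 74, 148.
Check each in increasing order: 29^1 ≡ 29;  29^2 ≡ 96;  29^4 ≡ 127;  29^37 ≡ 1.
Smallest exponent giving 1 is 37.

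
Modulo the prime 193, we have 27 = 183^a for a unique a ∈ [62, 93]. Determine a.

84

Compute 183^62 mod 193 = 86, then multiply by 183 repeatedly:
  183^62=86  183^63=105  183^64=108  183^65=78  183^66=185
  183^67=80  183^68=165  183^69=87  183^70=95  183^71=15
  183^72=43  183^73=149  183^74=54  183^75=39  183^76=189
  183^77=40  183^78=179  183^79=140  183^80=144  183^81=104
  183^82=118  183^83=171  183^84=27
Found 27 at exponent 84.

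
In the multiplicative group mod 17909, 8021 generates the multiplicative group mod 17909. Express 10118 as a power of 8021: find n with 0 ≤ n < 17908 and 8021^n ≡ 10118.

16700

Baby-step giant-step with m = ceil(sqrt(17908)) = 134.
Baby table (8021^j mod 17909 for j=0..133):
  0:1  1:8021  2:7313  3:5598  4:3695  5:16109  6:14763  7:17624
  8:6367  9:11148  10:16380  11:3556  12:11548  13:1160  14:9589  15:12123
  16:10622  17:5949  18:7353  19:4076  20:9671  21:7212  22:1382  23:17260
  24:5890  25:17657  26:2425  27:1751  28:4115  29:128  30:5875  31:4796
  32:184  33:7326  34:2417  35:9219  36:17247  37:9071  38:12133  39:1287
  40:7443  41:9606  42:5208  43:9580  44:11570  45:16441  46:9294  47:9916
  48:2367  49:2167  50:9777  51:15715  52:6473  53:1742  54:3562  55:5947
  56:9220  57:7359  58:16384  59:17731  60:4982  61:5643  62:6460  63:4923
  64:15947  65:4809  66:14912  67:12850  68:3555  69:3527  70:11756  71:3991
  72:8428  73:12422  74:9095  75:7638  76:15618  77:16432  78:8741  79:15735
  80:5712  81:4730  82:8068  83:8211  84:9038  85:16075  86:10684  87:1799
  88:13034  89:10881  90:5944  91:3066  92:3329  93:17499  94:6646  95:10382
  96:15081  97:7315  98:3731  99:412  100:9396  101:4244  102:14024  103:75
  104:10578  105:11205  106:7943  107:8490  108:8272  109:14776  110:14443  111:11891
  112:12286  113:10688  114:15974  115:6468  116:15364  117:2815  118:13775  119:8654
  120:16359  121:14205  122:1247  123:8965  124:3630  125:14105  126:5052  127:11934
  128:16918  129:2785  130:5962  131:4172  132:9600  133:10809
Giant step factor: 8021^(-134) ≡ 13797 (mod 17909).
Scan 10118·13797^i mod 17909 for i = 0, 1, …:
  i=0: 10118   i=1: 15300   i=2: 717   i=3: 6681
  i=4: 134   i=5: 4171   i=6: 5670   i=7: 2478
  i=8: 685   i=9: 12902     …   i=123: 1557
  i=124: 9038
Match at i=124, j=84: n = 124·134 + 84 = 16700.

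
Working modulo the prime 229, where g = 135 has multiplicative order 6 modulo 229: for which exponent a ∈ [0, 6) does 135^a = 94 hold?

4

Successive powers of 135 modulo 229:
  135^0=1  135^1=135  135^2=134  135^3=228  135^4=94
So 135^4 ≡ 94 (mod 229), giving a = 4.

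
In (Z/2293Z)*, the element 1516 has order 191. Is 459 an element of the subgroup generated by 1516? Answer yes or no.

yes

459 ∈ ⟨1516⟩ iff 459^191 ≡ 1 (mod 2293), since |⟨1516⟩| = 191.
459^191 mod 2293 = 1.
Since 1 = 1, 459 lies in the subgroup.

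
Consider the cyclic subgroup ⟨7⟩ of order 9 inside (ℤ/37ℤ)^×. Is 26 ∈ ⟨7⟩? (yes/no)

⟨7⟩ has order 9; its elements mod 37 are {1, 7, 9, 10, 12, 16, 26, 33, 34}.
26 is in this set.

yes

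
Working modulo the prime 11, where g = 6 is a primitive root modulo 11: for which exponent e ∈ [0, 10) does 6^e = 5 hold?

Successive powers of 6 modulo 11:
  6^0=1  6^1=6  6^2=3  6^3=7  6^4=9  6^5=10
  6^6=5
So 6^6 ≡ 5 (mod 11), giving e = 6.

6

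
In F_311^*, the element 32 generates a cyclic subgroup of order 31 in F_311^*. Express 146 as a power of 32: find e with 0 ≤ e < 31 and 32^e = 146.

20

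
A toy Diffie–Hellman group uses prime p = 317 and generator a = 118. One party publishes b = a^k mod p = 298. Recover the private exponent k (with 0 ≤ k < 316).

309

Baby-step giant-step with m = ceil(sqrt(316)) = 18.
Baby table (118^j mod 317 for j=0..17):
  0:1  1:118  2:293  3:21  4:259  5:130  6:124  7:50
  8:194  9:68  10:99  11:270  12:160  13:177  14:281  15:190
  16:230  17:195
Giant step factor: 118^(-18) ≡ 196 (mod 317).
Scan 298·196^i mod 317 for i = 0, 1, …:
  i=0: 298   i=1: 80   i=2: 147   i=3: 282
  i=4: 114   i=5: 154   i=6: 69   i=7: 210
  i=8: 267   i=9: 27     …   i=16: 102
  i=17: 21
Match at i=17, j=3: k = 17·18 + 3 = 309.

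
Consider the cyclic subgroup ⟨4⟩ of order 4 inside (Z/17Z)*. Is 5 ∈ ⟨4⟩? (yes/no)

no

5 ∈ ⟨4⟩ iff 5^4 ≡ 1 (mod 17), since |⟨4⟩| = 4.
5^4 mod 17 = 13.
Since 13 ≠ 1, 5 does not lie in the subgroup.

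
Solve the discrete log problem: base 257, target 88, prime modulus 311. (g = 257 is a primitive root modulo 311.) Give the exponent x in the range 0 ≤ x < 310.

Baby-step giant-step with m = ceil(sqrt(310)) = 18.
Baby table (257^j mod 311 for j=0..17):
  0:1  1:257  2:117  3:213  4:5  5:41  6:274  7:132
  8:25  9:205  10:126  11:38  12:125  13:92  14:8  15:190
  16:3  17:149
Giant step factor: 257^(-18) ≡ 70 (mod 311).
Scan 88·70^i mod 311 for i = 0, 1, …:
  i=0: 88   i=1: 251   i=2: 154   i=3: 206
  i=4: 114   i=5: 205
Match at i=5, j=9: x = 5·18 + 9 = 99.

99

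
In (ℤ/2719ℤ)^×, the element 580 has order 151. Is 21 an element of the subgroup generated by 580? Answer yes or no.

no

21 ∈ ⟨580⟩ iff 21^151 ≡ 1 (mod 2719), since |⟨580⟩| = 151.
21^151 mod 2719 = 1454.
Since 1454 ≠ 1, 21 does not lie in the subgroup.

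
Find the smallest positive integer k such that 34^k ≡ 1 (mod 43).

42

The order of 34 must divide p − 1 = 42 = 2 · 3 · 7.
Divisors: 1, 2, 3, 6, 7, 14, 21, 42.
Check each in increasing order: 34^1 ≡ 34;  34^2 ≡ 38;  34^3 ≡ 2;  34^6 ≡ 4;  34^7 ≡ 7;  34^14 ≡ 6;  34^21 ≡ 42;  34^42 ≡ 1.
Smallest exponent giving 1 is 42.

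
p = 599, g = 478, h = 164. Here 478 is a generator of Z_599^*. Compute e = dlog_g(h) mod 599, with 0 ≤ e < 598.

530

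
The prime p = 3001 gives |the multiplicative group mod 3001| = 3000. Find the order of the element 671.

The order of 671 must divide p − 1 = 3000 = 2^3 · 3 · 5^3.
Divisors: 1, 2, 3, 4, 5, 6, 8, 10, 12, 15, 20, 24, 25, 30, 40, 50, 60, 75, 100, 120, 125, 150, 200, 250, 300, 375, 500, 600, 750, 1000, 1500, 3000.
Check each in increasing order: 671^1 ≡ 671;  671^2 ≡ 91;  671^3 ≡ 1041;  671^4 ≡ 2279;  671^5 ≡ 1700;  671^6 ≡ 320;  671^8 ≡ 2111;  671^10 ≡ 37;  671^12 ≡ 366;  671^15 ≡ 2880;  671^20 ≡ 1369;  671^24 ≡ 1912;  671^25 ≡ 1525;  671^30 ≡ 2637;  671^40 ≡ 1537;  671^50 ≡ 2851;  671^60 ≡ 452;  671^75 ≡ 2327;  671^100 ≡ 1493;  671^120 ≡ 236;  671^125 ≡ 2067;  671^150 ≡ 1125;  671^200 ≡ 2307;  671^250 ≡ 2066;  671^300 ≡ 2204;  671^375 ≡ 3000;  671^500 ≡ 934;  671^600 ≡ 1998;  671^750 ≡ 1.
Smallest exponent giving 1 is 750.

750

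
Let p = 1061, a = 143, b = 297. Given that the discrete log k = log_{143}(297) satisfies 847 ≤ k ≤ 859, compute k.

Compute 143^847 mod 1061 = 12, then multiply by 143 repeatedly:
  143^847=12  143^848=655  143^849=297
Found 297 at exponent 849.

849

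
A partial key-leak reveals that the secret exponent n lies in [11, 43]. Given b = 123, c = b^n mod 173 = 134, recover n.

39

Compute 123^11 mod 173 = 7, then multiply by 123 repeatedly:
  123^11=7  123^12=169  123^13=27  123^14=34  123^15=30
  123^16=57  123^17=91  123^18=121  123^19=5  123^20=96
  123^21=44  123^22=49  123^23=145  123^24=16  123^25=65
  123^26=37  123^27=53  123^28=118  123^29=155  123^30=35
  123^31=153  123^32=135  123^33=170  123^34=150  123^35=112
  123^36=109  123^37=86  123^38=25  123^39=134
Found 134 at exponent 39.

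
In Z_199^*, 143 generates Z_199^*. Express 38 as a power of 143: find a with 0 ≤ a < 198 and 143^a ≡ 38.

Baby-step giant-step with m = ceil(sqrt(198)) = 15.
Baby table (143^j mod 199 for j=0..14):
  0:1  1:143  2:151  3:101  4:115  5:127  6:52  7:73
  8:91  9:78  10:10  11:37  12:117  13:15  14:155
Giant step factor: 143^(-15) ≡ 55 (mod 199).
Scan 38·55^i mod 199 for i = 0, 1, …:
  i=0: 38   i=1: 100   i=2: 127
Match at i=2, j=5: a = 2·15 + 5 = 35.

35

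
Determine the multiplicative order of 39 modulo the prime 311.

The order of 39 must divide p − 1 = 310 = 2 · 5 · 31.
Divisors: 1, 2, 5, 10, 31, 62, 155, 310.
Check each in increasing order: 39^1 ≡ 39;  39^2 ≡ 277;  39^5 ≡ 300;  39^10 ≡ 121;  39^31 ≡ 52;  39^62 ≡ 216;  39^155 ≡ 1.
Smallest exponent giving 1 is 155.

155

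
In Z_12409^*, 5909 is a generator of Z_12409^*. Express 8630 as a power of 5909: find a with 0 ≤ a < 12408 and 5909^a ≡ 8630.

1396

Baby-step giant-step with m = ceil(sqrt(12408)) = 112.
Baby table (5909^j mod 12409 for j=0..111):
  0:1  1:5909  2:9764  3:6035  4:9758  5:7808  6:810  7:8825
  8:4307  9:11613  10:11856  11:8299  12:10832  13:666  14:1741  15:508
  16:11203  17:8921  18:757  19:5873  20:7993  21:1983  22:3451  23:3972
  24:5129  25:4483  26:9241  27:5469  28:3285  29:3389  30:9884  31:7802
  32:2583  33:12286  34:5324  35:2701  36:2235  37:3439  38:7518  39:12051
  40:6517  41:3826  42:11045  43:5974  44:9170  45:7836  46:4945  47:9219
  48:11970  49:11839  50:7118  51:6161  52:9752  53:9581  54:4271  55:9842
  56:7804  57:1992  58:6996  59:4985  60:9808  61:5442  62:5059  63:350
  64:8256  65:4925  66:2720  67:2825  68:2820  69:10502  70:11318  71:5961
  72:6807  73:4994  74:944  75:6455  76:9738  77:1309  78:4074  79:12215
  80:7691  81:4361  82:8065  83:5525  84:11555  85:4177  86:392  87:8254
  88:5516  89:8010  90:3164  91:8122  92:7295  93:9698  94:720  95:10602
  96:6586  97:2050  98:2266  99:483  100:12386  101:592  102:11199  103:10103
  104:11337  105:6551  106:6188  107:7978  108:211  109:5899  110:310  111:7667
Giant step factor: 5909^(-112) ≡ 10449 (mod 12409).
Scan 8630·10449^i mod 12409 for i = 0, 1, …:
  i=0: 8630   i=1: 11076   i=2: 6790   i=3: 6457
  i=4: 1460   i=5: 4879   i=6: 4499   i=7: 4759
  i=8: 3928   i=9: 7109   i=10: 1667   i=11: 8656
  i=12: 9752
Match at i=12, j=52: a = 12·112 + 52 = 1396.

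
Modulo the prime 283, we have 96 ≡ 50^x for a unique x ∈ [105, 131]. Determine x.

124

Compute 50^105 mod 283 = 172, then multiply by 50 repeatedly:
  50^105=172  50^106=110  50^107=123  50^108=207  50^109=162
  50^110=176  50^111=27  50^112=218  50^113=146  50^114=225
  50^115=213  50^116=179  50^117=177  50^118=77  50^119=171
  50^120=60  50^121=170  50^122=10  50^123=217  50^124=96
Found 96 at exponent 124.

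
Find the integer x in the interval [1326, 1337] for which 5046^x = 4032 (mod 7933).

Compute 5046^1326 mod 7933 = 5495, then multiply by 5046 repeatedly:
  5046^1326=5495  5046^1327=1935  5046^1328=6420  5046^1329=4881  5046^1330=5494
  5046^1331=4822  5046^1332=1301  5046^1333=4255  5046^1334=4032
Found 4032 at exponent 1334.

1334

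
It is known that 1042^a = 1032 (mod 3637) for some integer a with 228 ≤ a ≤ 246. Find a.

233

Compute 1042^228 mod 3637 = 669, then multiply by 1042 repeatedly:
  1042^228=669  1042^229=2431  1042^230=1750  1042^231=1363  1042^232=1816
  1042^233=1032
Found 1032 at exponent 233.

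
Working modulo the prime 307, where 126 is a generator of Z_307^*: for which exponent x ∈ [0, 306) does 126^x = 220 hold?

Baby-step giant-step with m = ceil(sqrt(306)) = 18.
Baby table (126^j mod 307 for j=0..17):
  0:1  1:126  2:219  3:271  4:69  5:98  6:68  7:279
  8:156  9:8  10:87  11:217  12:19  13:245  14:170  15:237
  16:83  17:20
Giant step factor: 126^(-18) ≡ 24 (mod 307).
Scan 220·24^i mod 307 for i = 0, 1, …:
  i=0: 220   i=1: 61   i=2: 236   i=3: 138
  i=4: 242   i=5: 282   i=6: 14   i=7: 29
  i=8: 82   i=9: 126
Match at i=9, j=1: x = 9·18 + 1 = 163.

163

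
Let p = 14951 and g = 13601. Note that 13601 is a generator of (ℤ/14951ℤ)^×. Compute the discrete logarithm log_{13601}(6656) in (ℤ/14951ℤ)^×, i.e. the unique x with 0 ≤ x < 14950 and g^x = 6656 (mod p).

Baby-step giant-step with m = ceil(sqrt(14950)) = 123.
Baby table (13601^j mod 14951 for j=0..122):
  0:1  1:13601  2:13429  3:6413  4:14030  5:2417  6:11319  7:14223
  8:10985  9:1642  10:10999  11:12644  12:4642  13:12720  14:6699  15:1705
  16:704  17:6464  18:4984  19:14501  20:9460  21:12105  22:14644  23:10773
  24:3773  25:4741  26:13629  27:5531  28:8650  29:14182  30:6531  31:4240
  32:2233  33:5552  34:10202  35:12122  36:6645  37:14801  38:8137  39:4035
  40:9865  41:3591  42:11225  43:6564  44:4543  45:11811  46:7867  47:9711
  48:2177  49:6397  50:5728  51:11818  52:13368  53:14008  54:2215  55:14901
  56:7696  57:1345  58:8272  59:1197  60:13709  61:2188  62:6498  63:3937
  64:7606  65:3237  66:10693  67:7116  68:6893  69:8923  70:4456  71:9653
  72:5722  73:4967  74:7549  75:5432  76:7741  77:399  78:14537  79:5713
  80:2166  81:6296  82:7519  83:1079  84:8548  85:2372  86:12265  87:7958
  88:6469  89:13185  90:6891  91:11623  92:7500  93:11778  94:7564  95:133
  96:14813  97:6888  98:722  99:12066  100:7490  101:10327  102:7833  103:10758
  104:9072  105:12620  106:7140  107:4395  108:2297  109:8858  110:2500  111:3926
  112:7505  113:5028  114:14905  115:2296  116:10208  117:4022  118:12464  119:8426
  120:2611  121:3586  122:3024
Giant step factor: 13601^(-123) ≡ 1193 (mod 14951).
Scan 6656·1193^i mod 14951 for i = 0, 1, …:
  i=0: 6656   i=1: 1627   i=2: 12332   i=3: 292
  i=4: 4483   i=5: 10712   i=6: 11262   i=7: 9568
  i=8: 7011   i=9: 6514     …   i=74: 9691
  i=75: 4240
Match at i=75, j=31: x = 75·123 + 31 = 9256.

9256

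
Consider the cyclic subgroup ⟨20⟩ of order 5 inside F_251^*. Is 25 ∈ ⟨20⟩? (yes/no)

⟨20⟩ has order 5; its elements mod 251 are {1, 20, 113, 149, 219}.
25 is not in this set.

no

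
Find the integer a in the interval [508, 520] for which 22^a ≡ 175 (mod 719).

Compute 22^508 mod 719 = 488, then multiply by 22 repeatedly:
  22^508=488  22^509=670  22^510=360  22^511=11  22^512=242
  22^513=291  22^514=650  22^515=639  22^516=397  22^517=106
  22^518=175
Found 175 at exponent 518.

518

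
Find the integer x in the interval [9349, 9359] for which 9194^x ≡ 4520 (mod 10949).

9354

Compute 9194^9349 mod 10949 = 1247, then multiply by 9194 repeatedly:
  9194^9349=1247  9194^9350=1315  9194^9351=2414  9194^9352=693  9194^9353=10073
  9194^9354=4520
Found 4520 at exponent 9354.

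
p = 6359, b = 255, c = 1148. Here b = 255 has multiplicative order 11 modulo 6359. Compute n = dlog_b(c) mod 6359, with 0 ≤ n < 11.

Successive powers of 255 modulo 6359:
  255^0=1  255^1=255  255^2=1435  255^3=3462  255^4=5268  255^5=1591
  255^6=5088  255^7=204  255^8=1148
So 255^8 ≡ 1148 (mod 6359), giving n = 8.

8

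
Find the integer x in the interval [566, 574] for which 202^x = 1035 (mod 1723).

Compute 202^566 mod 1723 = 1302, then multiply by 202 repeatedly:
  202^566=1302  202^567=1108  202^568=1549  202^569=1035
Found 1035 at exponent 569.

569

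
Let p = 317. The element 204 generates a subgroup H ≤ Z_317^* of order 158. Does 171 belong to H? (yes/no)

no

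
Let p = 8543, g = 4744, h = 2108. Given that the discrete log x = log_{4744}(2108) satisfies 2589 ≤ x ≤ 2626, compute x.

Compute 4744^2589 mod 8543 = 5367, then multiply by 4744 repeatedly:
  4744^2589=5367  4744^2590=2908  4744^2591=7150  4744^2592=3890  4744^2593=1280
  4744^2594=6790  4744^2595=4650  4744^2596=1574  4744^2597=474  4744^2598=1847
  4744^2599=5593  4744^2600=7177  4744^2601=3833  4744^2602=4248  4744^2603=8118
  4744^2604=8491  4744^2605=1059  4744^2606=612  4744^2607=7251  4744^2608=4626
  4744^2609=7320  4744^2610=7328  4744^2611=2565  4744^2612=3128  4744^2613=41
  4744^2614=6558  4744^2615=6089  4744^2616=2333  4744^2617=4567  4744^2618=800
  4744^2619=2108
Found 2108 at exponent 2619.

2619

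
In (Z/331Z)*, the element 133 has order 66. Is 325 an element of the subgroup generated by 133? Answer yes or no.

no

325 ∈ ⟨133⟩ iff 325^66 ≡ 1 (mod 331), since |⟨133⟩| = 66.
325^66 mod 331 = 124.
Since 124 ≠ 1, 325 does not lie in the subgroup.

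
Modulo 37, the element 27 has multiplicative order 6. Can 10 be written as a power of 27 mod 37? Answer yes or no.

yes

⟨27⟩ has order 6; its elements mod 37 are {1, 10, 11, 26, 27, 36}.
10 is in this set.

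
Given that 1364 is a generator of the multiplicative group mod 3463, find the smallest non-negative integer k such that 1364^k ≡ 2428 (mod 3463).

1895

Baby-step giant-step with m = ceil(sqrt(3462)) = 59.
Baby table (1364^j mod 3463 for j=0..58):
  0:1  1:1364  2:865  3:2440  4:217  5:1633  6:703  7:3104
  8:2070  9:1135  10:179  11:1746  12:2463  13:422  14:750  15:1415
  16:1169  17:1536  18:3452  19:2311  20:874  21:864  22:1076  23:2815
  24:2656  25:486  26:1471  27:1367  28:1494  29:1572  30:611  31:2284
  32:2139  33:1750  34:993  35:419  36:121  37:2283  38:775  39:885
  40:2016  41:202  42:1951  43:1580  44:1134  45:2278  46:881  47:23
  48:205  49:2580  50:712  51:1528  52:2929  53:2317  54:2132  55:2591
  56:1864  57:654  58:2065
Giant step factor: 1364^(-59) ≡ 1585 (mod 3463).
Scan 2428·1585^i mod 3463 for i = 0, 1, …:
  i=0: 2428   i=1: 987   i=2: 2582   i=3: 2667
  i=4: 2335   i=5: 2491   i=6: 415   i=7: 3268
  i=8: 2595   i=9: 2494     …   i=31: 1208
  i=32: 3104
Match at i=32, j=7: k = 32·59 + 7 = 1895.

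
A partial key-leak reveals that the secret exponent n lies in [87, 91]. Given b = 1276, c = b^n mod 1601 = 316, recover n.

88

Compute 1276^87 mod 1601 = 201, then multiply by 1276 repeatedly:
  1276^87=201  1276^88=316
Found 316 at exponent 88.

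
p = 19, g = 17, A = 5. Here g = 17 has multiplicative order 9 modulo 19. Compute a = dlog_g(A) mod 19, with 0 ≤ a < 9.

7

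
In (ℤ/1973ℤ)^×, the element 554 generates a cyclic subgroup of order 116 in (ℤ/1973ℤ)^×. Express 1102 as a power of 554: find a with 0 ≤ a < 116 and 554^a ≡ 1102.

Baby-step giant-step with m = ceil(sqrt(116)) = 11.
Baby table (554^j mod 1973 for j=0..10):
  0:1  1:554  2:1101  3:297  4:779  5:1452  6:1397  7:522
  8:1130  9:579  10:1140
Giant step factor: 554^(-11) ≡ 1608 (mod 1973).
Scan 1102·1608^i mod 1973 for i = 0, 1, …:
  i=0: 1102   i=1: 262   i=2: 1047   i=3: 607
  i=4: 1394   i=5: 224   i=6: 1106   i=7: 775
  i=8: 1237   i=9: 312   i=10: 554
Match at i=10, j=1: a = 10·11 + 1 = 111.

111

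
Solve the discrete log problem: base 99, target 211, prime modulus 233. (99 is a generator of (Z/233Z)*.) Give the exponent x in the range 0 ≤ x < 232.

Baby-step giant-step with m = ceil(sqrt(232)) = 16.
Baby table (99^j mod 233 for j=0..15):
  0:1  1:99  2:15  3:87  4:225  5:140  6:113  7:3
  8:64  9:45  10:28  11:209  12:187  13:106  14:9  15:192
Giant step factor: 99^(-16) ≡ 126 (mod 233).
Scan 211·126^i mod 233 for i = 0, 1, …:
  i=0: 211   i=1: 24   i=2: 228   i=3: 69
  i=4: 73   i=5: 111   i=6: 6   i=7: 57
  i=8: 192
Match at i=8, j=15: x = 8·16 + 15 = 143.

143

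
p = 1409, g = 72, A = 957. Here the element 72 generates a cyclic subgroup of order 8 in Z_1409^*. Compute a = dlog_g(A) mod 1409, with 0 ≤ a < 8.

2

Successive powers of 72 modulo 1409:
  72^0=1  72^1=72  72^2=957
So 72^2 ≡ 957 (mod 1409), giving a = 2.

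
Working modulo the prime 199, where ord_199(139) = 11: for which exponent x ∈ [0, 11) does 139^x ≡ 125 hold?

4

Successive powers of 139 modulo 199:
  139^0=1  139^1=139  139^2=18  139^3=114  139^4=125
So 139^4 ≡ 125 (mod 199), giving x = 4.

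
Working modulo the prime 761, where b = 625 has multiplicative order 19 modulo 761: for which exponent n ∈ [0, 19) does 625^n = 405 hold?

11

Successive powers of 625 modulo 761:
  625^0=1  625^1=625  625^2=232  625^3=410  625^4=554  625^5=756
  625^6=680  625^7=362  625^8=233  625^9=274  625^10=25  625^11=405
So 625^11 ≡ 405 (mod 761), giving n = 11.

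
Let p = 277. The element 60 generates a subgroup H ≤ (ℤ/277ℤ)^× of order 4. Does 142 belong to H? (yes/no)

⟨60⟩ has order 4; its elements mod 277 are {1, 60, 217, 276}.
142 is not in this set.

no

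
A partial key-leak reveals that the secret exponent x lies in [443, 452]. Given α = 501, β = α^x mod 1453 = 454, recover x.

446

Compute 501^443 mod 1453 = 707, then multiply by 501 repeatedly:
  501^443=707  501^444=1128  501^445=1364  501^446=454
Found 454 at exponent 446.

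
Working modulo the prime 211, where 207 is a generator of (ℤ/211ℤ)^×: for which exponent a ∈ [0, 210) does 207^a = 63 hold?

165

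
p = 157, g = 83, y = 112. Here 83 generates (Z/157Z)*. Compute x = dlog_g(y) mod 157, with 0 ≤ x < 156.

Baby-step giant-step with m = ceil(sqrt(156)) = 13.
Baby table (83^j mod 157 for j=0..12):
  0:1  1:83  2:138  3:150  4:47  5:133  6:49  7:142
  8:11  9:128  10:105  11:80  12:46
Giant step factor: 83^(-13) ≡ 22 (mod 157).
Scan 112·22^i mod 157 for i = 0, 1, …:
  i=0: 112   i=1: 109   i=2: 43   i=3: 4
  i=4: 88   i=5: 52   i=6: 45   i=7: 48
  i=8: 114   i=9: 153   i=10: 69   i=11: 105
Match at i=11, j=10: x = 11·13 + 10 = 153.

153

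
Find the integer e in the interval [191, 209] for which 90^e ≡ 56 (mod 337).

198

Compute 90^191 mod 337 = 143, then multiply by 90 repeatedly:
  90^191=143  90^192=64  90^193=31  90^194=94  90^195=35
  90^196=117  90^197=83  90^198=56
Found 56 at exponent 198.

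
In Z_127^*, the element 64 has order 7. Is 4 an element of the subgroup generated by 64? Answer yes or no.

yes

⟨64⟩ has order 7; its elements mod 127 are {1, 2, 4, 8, 16, 32, 64}.
4 is in this set.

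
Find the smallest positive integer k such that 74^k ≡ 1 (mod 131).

65

The order of 74 must divide p − 1 = 130 = 2 · 5 · 13.
Divisors: 1, 2, 5, 10, 13, 26, 65, 130.
Check each in increasing order: 74^1 ≡ 74;  74^2 ≡ 105;  74^5 ≡ 113;  74^10 ≡ 62;  74^13 ≡ 53;  74^26 ≡ 58;  74^65 ≡ 1.
Smallest exponent giving 1 is 65.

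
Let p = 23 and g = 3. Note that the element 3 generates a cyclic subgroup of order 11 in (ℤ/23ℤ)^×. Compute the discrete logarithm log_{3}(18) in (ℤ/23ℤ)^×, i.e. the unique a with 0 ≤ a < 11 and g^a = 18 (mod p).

9

Successive powers of 3 modulo 23:
  3^0=1  3^1=3  3^2=9  3^3=4  3^4=12  3^5=13
  3^6=16  3^7=2  3^8=6  3^9=18
So 3^9 ≡ 18 (mod 23), giving a = 9.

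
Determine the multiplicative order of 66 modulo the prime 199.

The order of 66 must divide p − 1 = 198 = 2 · 3^2 · 11.
Divisors: 1, 2, 3, 6, 9, 11, 18, 22, 33, 66, 99, 198.
Check each in increasing order: 66^1 ≡ 66;  66^2 ≡ 177;  66^3 ≡ 140;  66^6 ≡ 98;  66^9 ≡ 188;  66^11 ≡ 43;  66^18 ≡ 121;  66^22 ≡ 58;  66^33 ≡ 106;  66^66 ≡ 92;  66^99 ≡ 1.
Smallest exponent giving 1 is 99.

99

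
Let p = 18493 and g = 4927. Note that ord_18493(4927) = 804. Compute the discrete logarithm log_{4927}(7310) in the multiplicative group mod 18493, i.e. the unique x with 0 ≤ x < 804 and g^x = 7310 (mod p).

668

Baby-step giant-step with m = ceil(sqrt(804)) = 29.
Baby table (4927^j mod 18493 for j=0..28):
  0:1  1:4927  2:12513  3:14382  4:13431  5:6583  6:16212  7:5257
  8:11039  9:1240  10:6790  11:493  12:6428  13:10740  14:7507  15:989
  16:9144  17:3540  18:2681  19:5285  20:1051  21:237  22:2640  23:6701
  24:5822  25:2351  26:6759  27:14193  28:6878
Giant step factor: 4927^(-29) ≡ 8056 (mod 18493).
Scan 7310·8056^i mod 18493 for i = 0, 1, …:
  i=0: 7310   i=1: 7648   i=2: 12105   i=3: 4291
  i=4: 4879   i=5: 7599   i=6: 5714   i=7: 2907
  i=8: 6654   i=9: 11910     …   i=22: 16485
  i=23: 4927
Match at i=23, j=1: x = 23·29 + 1 = 668.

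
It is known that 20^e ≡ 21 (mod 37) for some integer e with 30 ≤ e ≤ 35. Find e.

34

Compute 20^30 mod 37 = 11, then multiply by 20 repeatedly:
  20^30=11  20^31=35  20^32=34  20^33=14  20^34=21
Found 21 at exponent 34.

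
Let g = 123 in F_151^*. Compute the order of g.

The order of 123 must divide p − 1 = 150 = 2 · 3 · 5^2.
Divisors: 1, 2, 3, 5, 6, 10, 15, 25, 30, 50, 75, 150.
Check each in increasing order: 123^1 ≡ 123;  123^2 ≡ 29;  123^3 ≡ 94;  123^5 ≡ 8;  123^6 ≡ 78;  123^10 ≡ 64;  123^15 ≡ 59;  123^25 ≡ 1.
Smallest exponent giving 1 is 25.

25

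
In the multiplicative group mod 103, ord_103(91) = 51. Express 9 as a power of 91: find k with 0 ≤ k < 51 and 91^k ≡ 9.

Baby-step giant-step with m = ceil(sqrt(51)) = 8.
Baby table (91^j mod 103 for j=0..7):
  0:1  1:91  2:41  3:23  4:33  5:16  6:14  7:38
Giant step factor: 91^(-8) ≡ 7 (mod 103).
Scan 9·7^i mod 103 for i = 0, 1, …:
  i=0: 9   i=1: 63   i=2: 29   i=3: 100
  i=4: 82   i=5: 59   i=6: 1
Match at i=6, j=0: k = 6·8 + 0 = 48.

48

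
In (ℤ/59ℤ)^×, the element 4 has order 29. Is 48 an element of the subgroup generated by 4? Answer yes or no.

yes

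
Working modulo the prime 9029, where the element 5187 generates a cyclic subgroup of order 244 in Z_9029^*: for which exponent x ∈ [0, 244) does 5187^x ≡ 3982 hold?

10

Baby-step giant-step with m = ceil(sqrt(244)) = 16.
Baby table (5187^j mod 9029 for j=0..15):
  0:1  1:5187  2:7578  3:3849  4:1644  5:4052  6:7241  7:7456
  8:3065  9:7115  10:3982  11:5311  12:678  13:4505  14:383  15:241
Giant step factor: 5187^(-16) ≡ 8798 (mod 9029).
Scan 3982·8798^i mod 9029 for i = 0, 1, …:
  i=0: 3982
Match at i=0, j=10: x = 0·16 + 10 = 10.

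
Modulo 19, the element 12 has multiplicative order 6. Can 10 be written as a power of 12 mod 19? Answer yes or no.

no

⟨12⟩ has order 6; its elements mod 19 are {1, 7, 8, 11, 12, 18}.
10 is not in this set.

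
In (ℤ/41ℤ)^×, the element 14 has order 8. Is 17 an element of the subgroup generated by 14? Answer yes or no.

no

17 ∈ ⟨14⟩ iff 17^8 ≡ 1 (mod 41), since |⟨14⟩| = 8.
17^8 mod 41 = 16.
Since 16 ≠ 1, 17 does not lie in the subgroup.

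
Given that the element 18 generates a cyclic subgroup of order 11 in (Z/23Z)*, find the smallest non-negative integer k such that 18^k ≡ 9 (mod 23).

10

Successive powers of 18 modulo 23:
  18^0=1  18^1=18  18^2=2  18^3=13  18^4=4  18^5=3
  18^6=8  18^7=6  18^8=16  18^9=12  18^10=9
So 18^10 ≡ 9 (mod 23), giving k = 10.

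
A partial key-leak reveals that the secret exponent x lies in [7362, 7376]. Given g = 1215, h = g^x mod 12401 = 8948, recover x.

Compute 1215^7362 mod 12401 = 4308, then multiply by 1215 repeatedly:
  1215^7362=4308  1215^7363=998  1215^7364=9673  1215^7365=8948
Found 8948 at exponent 7365.

7365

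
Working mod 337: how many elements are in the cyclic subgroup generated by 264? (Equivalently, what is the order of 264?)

The order of 264 must divide p − 1 = 336 = 2^4 · 3 · 7.
Divisors: 1, 2, 3, 4, 6, 7, 8, 12, 14, 16, 21, 24, 28, 42, 48, 56, 84, 112, 168, 336.
Check each in increasing order: 264^1 ≡ 264;  264^2 ≡ 274;  264^3 ≡ 218;  264^4 ≡ 262;  264^6 ≡ 7;  264^7 ≡ 163;  264^8 ≡ 233;  264^12 ≡ 49;  264^14 ≡ 283;  264^16 ≡ 32;  264^21 ≡ 297;  264^24 ≡ 42;  264^28 ≡ 220;  264^42 ≡ 252;  264^48 ≡ 79;  264^56 ≡ 209;  264^84 ≡ 148;  264^112 ≡ 208;  264^168 ≡ 336;  264^336 ≡ 1.
Smallest exponent giving 1 is 336.

336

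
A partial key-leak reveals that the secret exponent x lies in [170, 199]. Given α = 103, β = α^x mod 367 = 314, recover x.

Compute 103^170 mod 367 = 181, then multiply by 103 repeatedly:
  103^170=181  103^171=293  103^172=85  103^173=314
Found 314 at exponent 173.

173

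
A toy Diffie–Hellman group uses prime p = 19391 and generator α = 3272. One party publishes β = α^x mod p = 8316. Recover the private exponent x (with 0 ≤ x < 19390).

Baby-step giant-step with m = ceil(sqrt(19390)) = 140.
Baby table (3272^j mod 19391 for j=0..139):
  0:1  1:3272  2:2152  3:2411  4:16046  5:11075  6:15012  7:1861
  8:418  9:10326  10:7550  11:18857  12:17333  13:14292  14:11723  15:2258
  16:205  17:11466  18:14558  19:9480  20:12351  21:1628  22:13682  23:13076
  24:8126  25:3211  26:15861  27:6876  28:4712  29:1819  30:18122  31:16897
  32:3243  33:4219  34:17567  35:4300  36:11125  37:4093  38:12506  39:4622
  40:17595  41:18352  42:13208  43:13428  44:15801  45:4466  46:11329  47:12287
  48:5521  49:11691  50:13900  51:8905  52:11878  53:5252  54:4118  55:16742
  56:249  57:306  58:12291  59:18609  60:908  61:4153  62:14916  63:17396
  64:7127  65:11562  66:18414  67:2771  68:11115  69:10155  70:10377  71:19294
  72:12263  73:4557  74:18216  75:14209  76:11621  77:17552  78:13393  79:17627
  80:6710  81:4508  82:13016  83:5716  84:9828  85:6938  86:13666  87:18897
  88:12476  89:3417  90:11208  91:4195  92:16603  93:10825  94:11434  95:6809
  96:18180  97:12763  98:11713  99:8320  100:17467  101:6747  102:9226  103:15076
  104:17359  105:2409  106:9502  107:6771  108:10190  109:8551  110:17050  111:19084
  112:3828  113:18021  114:16072  115:18583  116:12791  117:6374  118:10403  119:7411
  120:10042  121:9070  122:8810  123:11294  124:14113  125:7765  126:4870  127:14629
  128:9100  129:10015  130:17681  131:8879  132:4370  133:7473  134:18996  135:6757
  136:3164  137:17205  138:2687  139:7741
Giant step factor: 3272^(-140) ≡ 17996 (mod 19391).
Scan 8316·17996^i mod 19391 for i = 0, 1, …:
  i=0: 8316   i=1: 14389   i=2: 16421   i=3: 12867
  i=4: 6601   i=5: 2330   i=6: 7338   i=7: 1938
  i=8: 11230   i=9: 2078     …   i=68: 4366
  i=69: 17595
Match at i=69, j=40: x = 69·140 + 40 = 9700.

9700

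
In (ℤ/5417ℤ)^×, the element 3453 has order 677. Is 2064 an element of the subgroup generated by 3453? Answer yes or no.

2064 ∈ ⟨3453⟩ iff 2064^677 ≡ 1 (mod 5417), since |⟨3453⟩| = 677.
2064^677 mod 5417 = 1.
Since 1 = 1, 2064 lies in the subgroup.

yes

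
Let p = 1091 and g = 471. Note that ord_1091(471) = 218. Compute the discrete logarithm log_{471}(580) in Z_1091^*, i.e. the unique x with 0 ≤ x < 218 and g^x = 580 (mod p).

95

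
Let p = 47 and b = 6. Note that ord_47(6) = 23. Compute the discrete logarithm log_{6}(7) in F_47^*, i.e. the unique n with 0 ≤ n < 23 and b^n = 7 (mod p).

19

Successive powers of 6 modulo 47:
  6^0=1  6^1=6  6^2=36  6^3=28  6^4=27  6^5=21
  6^6=32  6^7=4  6^8=24  6^9=3  6^10=18  6^11=14
  6^12=37  6^13=34  6^14=16  6^15=2  6^16=12  6^17=25
  6^18=9  6^19=7
So 6^19 ≡ 7 (mod 47), giving n = 19.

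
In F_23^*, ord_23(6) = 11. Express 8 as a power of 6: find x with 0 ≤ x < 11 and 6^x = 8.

4

Successive powers of 6 modulo 23:
  6^0=1  6^1=6  6^2=13  6^3=9  6^4=8
So 6^4 ≡ 8 (mod 23), giving x = 4.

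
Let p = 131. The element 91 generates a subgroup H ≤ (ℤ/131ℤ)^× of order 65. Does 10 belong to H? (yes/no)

no

10 ∈ ⟨91⟩ iff 10^65 ≡ 1 (mod 131), since |⟨91⟩| = 65.
10^65 mod 131 = 130.
Since 130 ≠ 1, 10 does not lie in the subgroup.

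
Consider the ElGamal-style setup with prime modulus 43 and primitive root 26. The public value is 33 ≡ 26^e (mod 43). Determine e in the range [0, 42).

29

Successive powers of 26 modulo 43:
  26^0=1  26^1=26  26^2=31  26^3=32  26^4=15  26^5=3
  26^6=35  26^7=7  26^8=10  26^9=2  26^10=9  26^11=19
  26^12=21  26^13=30  26^14=6  26^15=27  26^16=14  26^17=20
  26^18=4  26^19=18  26^20=38  26^21=42  26^22=17  26^23=12
  26^24=11  26^25=28  26^26=40  26^27=8  26^28=36  26^29=33
So 26^29 ≡ 33 (mod 43), giving e = 29.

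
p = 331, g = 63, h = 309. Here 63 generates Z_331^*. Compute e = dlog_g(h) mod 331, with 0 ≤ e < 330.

21

Successive powers of 63 modulo 331:
  63^0=1  63^1=63  63^2=328  63^3=142  63^4=9  63^5=236
  63^6=304  63^7=285  63^8=81  63^9=138  63^10=88  63^11=248
  63^12=67  63^13=249  63^14=130  63^15=246  63^16=272  63^17=255
  63^18=177  63^19=228  63^20=131  63^21=309
So 63^21 ≡ 309 (mod 331), giving e = 21.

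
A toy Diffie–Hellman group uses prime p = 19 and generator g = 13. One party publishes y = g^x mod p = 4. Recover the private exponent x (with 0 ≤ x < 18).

4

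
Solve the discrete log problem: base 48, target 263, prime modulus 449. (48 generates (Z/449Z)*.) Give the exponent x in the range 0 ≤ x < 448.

230

Baby-step giant-step with m = ceil(sqrt(448)) = 22.
Baby table (48^j mod 449 for j=0..21):
  0:1  1:48  2:59  3:138  4:338  5:60  6:186  7:397
  8:198  9:75  10:8  11:384  12:23  13:206  14:10  15:31
  16:141  17:33  18:237  19:151  20:64  21:378
Giant step factor: 48^(-22) ≡ 388 (mod 449).
Scan 263·388^i mod 449 for i = 0, 1, …:
  i=0: 263   i=1: 121   i=2: 252   i=3: 343
  i=4: 180   i=5: 245   i=6: 321   i=7: 175
  i=8: 101   i=9: 125   i=10: 8
Match at i=10, j=10: x = 10·22 + 10 = 230.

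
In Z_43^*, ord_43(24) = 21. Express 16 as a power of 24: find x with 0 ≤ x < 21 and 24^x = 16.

9

Successive powers of 24 modulo 43:
  24^0=1  24^1=24  24^2=17  24^3=21  24^4=31  24^5=13
  24^6=11  24^7=6  24^8=15  24^9=16
So 24^9 ≡ 16 (mod 43), giving x = 9.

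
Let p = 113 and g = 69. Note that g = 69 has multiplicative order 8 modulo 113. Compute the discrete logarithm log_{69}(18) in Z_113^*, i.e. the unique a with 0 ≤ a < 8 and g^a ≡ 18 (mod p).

3

Successive powers of 69 modulo 113:
  69^0=1  69^1=69  69^2=15  69^3=18
So 69^3 ≡ 18 (mod 113), giving a = 3.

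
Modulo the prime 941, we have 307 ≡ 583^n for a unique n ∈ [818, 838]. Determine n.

Compute 583^818 mod 941 = 464, then multiply by 583 repeatedly:
  583^818=464  583^819=445  583^820=660  583^821=852  583^822=809
  583^823=206  583^824=591  583^825=147  583^826=70  583^827=347
  583^828=927  583^829=307
Found 307 at exponent 829.

829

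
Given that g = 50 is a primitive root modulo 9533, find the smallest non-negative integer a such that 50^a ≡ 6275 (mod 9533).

409

Baby-step giant-step with m = ceil(sqrt(9532)) = 98.
Baby table (50^j mod 9533 for j=0..97):
  0:1  1:50  2:2500  3:1071  4:5885  5:8260  6:3081  7:1522
  8:9369  9:1333  10:9452  11:5483  12:7226  13:8579  14:9498  15:7783
  16:7830  17:647  18:3751  19:6423  20:6561  21:3928  22:5740  23:1010
  24:2835  25:8288  26:4481  27:4791  28:1225  29:4052  30:2407  31:5954
  32:2177  33:3987  34:8690  35:5515  36:8826  37:2782  38:5638  39:5443
  40:5226  41:3909  42:4790  43:1175  44:1552  45:1336  46:69  47:3450
  48:906  49:7168  50:5679  51:7493  52:2863  53:155  54:7750  55:6180
  56:3944  57:6540  58:2878  59:905  60:7118  61:3179  62:6422  63:6511
  64:1428  65:4669  66:4658  67:4108  68:5207  69:2959  70:4955  71:9425
  72:4133  73:6457  74:8261  75:3131  76:4022  77:907  78:7218  79:8179
  80:8564  81:8748  82:8415  83:1298  84:7702  85:3780  86:7873  87:2797
  88:6388  89:4811  90:2225  91:6387  92:4761  93:9258  94:5316  95:8409
  96:998  97:2235
Giant step factor: 50^(-98) ≡ 6957 (mod 9533).
Scan 6275·6957^i mod 9533 for i = 0, 1, …:
  i=0: 6275   i=1: 3568   i=2: 8177   i=3: 3978
  i=4: 647
Match at i=4, j=17: a = 4·98 + 17 = 409.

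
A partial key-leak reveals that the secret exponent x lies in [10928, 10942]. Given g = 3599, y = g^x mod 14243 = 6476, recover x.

Compute 3599^10928 mod 14243 = 12203, then multiply by 3599 repeatedly:
  3599^10928=12203  3599^10929=7428  3599^10930=13504  3599^10931=3780  3599^10932=2155
  3599^10933=7653  3599^10934=11428  3599^10935=9831  3599^10936=2157  3599^10937=608
  3599^10938=9013  3599^10939=6476
Found 6476 at exponent 10939.

10939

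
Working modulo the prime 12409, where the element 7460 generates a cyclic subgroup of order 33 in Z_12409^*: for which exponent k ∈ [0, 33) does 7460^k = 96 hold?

25

Successive powers of 7460 modulo 12409:
  7460^0=1  7460^1=7460  7460^2=9644  7460^3=9267  7460^4=1281  7460^5=1330
  7460^6=7009  7460^7=8023  7460^8=2973  7460^9=3697  7460^10=6822  7460^11=2811
  7460^12=11259  7460^13=8028  7460^14=3046  7460^15=2281  7460^16=3521  7460^17=9216
  7460^18=5500  7460^19=5846  7460^20=5934  7460^21=4737  7460^22=9597  7460^23=6099
  7460^24=7146  7460^25=96
So 7460^25 ≡ 96 (mod 12409), giving k = 25.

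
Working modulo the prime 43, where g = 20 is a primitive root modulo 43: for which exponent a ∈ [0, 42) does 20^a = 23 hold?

22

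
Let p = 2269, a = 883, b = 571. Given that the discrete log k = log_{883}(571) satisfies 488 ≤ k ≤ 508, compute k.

500

Compute 883^488 mod 2269 = 2155, then multiply by 883 repeatedly:
  883^488=2155  883^489=1443  883^490=1260  883^491=770  883^492=1479
  883^493=1282  883^494=2044  883^495=997  883^496=2248  883^497=1878
  883^498=1904  883^499=2172  883^500=571
Found 571 at exponent 500.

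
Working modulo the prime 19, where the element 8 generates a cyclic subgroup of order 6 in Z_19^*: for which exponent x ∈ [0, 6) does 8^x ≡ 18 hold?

Successive powers of 8 modulo 19:
  8^0=1  8^1=8  8^2=7  8^3=18
So 8^3 ≡ 18 (mod 19), giving x = 3.

3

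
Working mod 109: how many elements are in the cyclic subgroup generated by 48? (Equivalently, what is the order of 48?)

The order of 48 must divide p − 1 = 108 = 2^2 · 3^3.
Divisors: 1, 2, 3, 4, 6, 9, 12, 18, 27, 36, 54, 108.
Check each in increasing order: 48^1 ≡ 48;  48^2 ≡ 15;  48^3 ≡ 66;  48^4 ≡ 7;  48^6 ≡ 105;  48^9 ≡ 63;  48^12 ≡ 16;  48^18 ≡ 45;  48^27 ≡ 1.
Smallest exponent giving 1 is 27.

27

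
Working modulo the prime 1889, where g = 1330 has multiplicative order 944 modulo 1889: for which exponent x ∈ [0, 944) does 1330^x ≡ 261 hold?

432

Baby-step giant-step with m = ceil(sqrt(944)) = 31.
Baby table (1330^j mod 1889 for j=0..30):
  0:1  1:1330  2:796  3:840  4:801  5:1823  6:1003  7:356
  8:1230  9:26  10:578  11:1806  12:1061  13:47  14:173  15:1521
  16:1700  17:1756  18:676  19:1805  20:1620  21:1140  22:1222  23:720
  24:1766  25:753  26:320  27:575  28:1594  29:562  30:1305
Giant step factor: 1330^(-31) ≡ 770 (mod 1889).
Scan 261·770^i mod 1889 for i = 0, 1, …:
  i=0: 261   i=1: 736   i=2: 20   i=3: 288
  i=4: 747   i=5: 934   i=6: 1360   i=7: 694
  i=8: 1682   i=9: 1175   i=10: 1808   i=11: 1856
  i=12: 1036   i=13: 562
Match at i=13, j=29: x = 13·31 + 29 = 432.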